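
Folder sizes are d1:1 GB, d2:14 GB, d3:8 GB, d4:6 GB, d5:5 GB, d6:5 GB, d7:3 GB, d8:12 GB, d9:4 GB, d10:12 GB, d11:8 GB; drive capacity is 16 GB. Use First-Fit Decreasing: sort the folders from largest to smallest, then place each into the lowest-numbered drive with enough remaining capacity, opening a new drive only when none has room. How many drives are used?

5 drives

Sorted descending: 14, 12, 12, 8, 8, 6, 5, 5, 4, 3, 1.
Put 14 GB in drive 1; 2 GB remain.
Put 12 GB in drive 2; 4 GB remain.
Put 12 GB in drive 3; 4 GB remain.
Put 8 GB in drive 4; 8 GB remain.
Put 8 GB in drive 4; 0 GB remain.
Put 6 GB in drive 5; 10 GB remain.
Put 5 GB in drive 5; 5 GB remain.
Put 5 GB in drive 5; 0 GB remain.
Put 4 GB in drive 2; 0 GB remain.
Put 3 GB in drive 3; 1 GB remain.
Put 1 GB in drive 1; 1 GB remain.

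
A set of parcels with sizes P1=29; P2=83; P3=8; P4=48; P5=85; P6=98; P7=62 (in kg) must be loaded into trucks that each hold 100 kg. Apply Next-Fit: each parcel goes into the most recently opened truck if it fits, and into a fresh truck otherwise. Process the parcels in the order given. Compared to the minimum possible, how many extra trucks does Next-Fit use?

1

Next-Fit: [29] [83,8] [48] [85] [98] [62] → 6 trucks.
Total size 413 kg; any packing needs at least ⌈413/100⌉ = 5 trucks.
An optimal packing achieves that bound: [98] [85,8] [83] [62,29] [48] → 5 trucks.
Excess: 6 − 5 = 1.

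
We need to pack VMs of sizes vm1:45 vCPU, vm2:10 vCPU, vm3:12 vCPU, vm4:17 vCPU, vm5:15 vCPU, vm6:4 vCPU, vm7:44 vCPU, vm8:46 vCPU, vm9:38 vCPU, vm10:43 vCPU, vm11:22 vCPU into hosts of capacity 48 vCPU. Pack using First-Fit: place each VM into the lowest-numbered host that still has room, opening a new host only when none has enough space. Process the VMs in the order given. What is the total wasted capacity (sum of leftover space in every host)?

vm1 (45 vCPU) → host 1 (remaining 3 vCPU)
vm2 (10 vCPU) → host 2 (remaining 38 vCPU)
vm3 (12 vCPU) → host 2 (remaining 26 vCPU)
vm4 (17 vCPU) → host 2 (remaining 9 vCPU)
vm5 (15 vCPU) → host 3 (remaining 33 vCPU)
vm6 (4 vCPU) → host 2 (remaining 5 vCPU)
vm7 (44 vCPU) → host 4 (remaining 4 vCPU)
vm8 (46 vCPU) → host 5 (remaining 2 vCPU)
vm9 (38 vCPU) → host 6 (remaining 10 vCPU)
vm10 (43 vCPU) → host 7 (remaining 5 vCPU)
vm11 (22 vCPU) → host 3 (remaining 11 vCPU)
7 hosts × 48 vCPU = 336 vCPU; used 296 vCPU; unused 40 vCPU.

40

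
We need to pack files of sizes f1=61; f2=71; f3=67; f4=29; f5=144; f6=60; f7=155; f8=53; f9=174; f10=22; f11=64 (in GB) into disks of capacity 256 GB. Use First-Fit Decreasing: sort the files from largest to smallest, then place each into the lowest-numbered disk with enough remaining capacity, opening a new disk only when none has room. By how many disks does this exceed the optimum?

0

First-Fit Decreasing: [174,71] [155,67,29] [144,64,22] [61,60,53] → 4 disks.
Total size 900 GB; any packing needs at least ⌈900/256⌉ = 4 disks.
So 4 is already optimal.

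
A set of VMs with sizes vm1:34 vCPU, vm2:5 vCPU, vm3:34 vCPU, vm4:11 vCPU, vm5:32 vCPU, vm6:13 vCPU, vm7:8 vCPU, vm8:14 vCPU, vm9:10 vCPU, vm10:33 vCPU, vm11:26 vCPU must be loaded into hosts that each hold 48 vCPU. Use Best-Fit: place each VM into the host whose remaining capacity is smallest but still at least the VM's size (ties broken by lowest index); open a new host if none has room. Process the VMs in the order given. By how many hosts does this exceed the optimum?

1

Best-Fit: [34,5,8] [34,11] [32,13] [14,10] [33] [26] → 6 hosts.
Total size 220 vCPU; any packing needs at least ⌈220/48⌉ = 5 hosts.
An optimal packing achieves that bound: [34,14] [34,13] [33,11] [32,10,5] [26,8] → 5 hosts.
Excess: 6 − 5 = 1.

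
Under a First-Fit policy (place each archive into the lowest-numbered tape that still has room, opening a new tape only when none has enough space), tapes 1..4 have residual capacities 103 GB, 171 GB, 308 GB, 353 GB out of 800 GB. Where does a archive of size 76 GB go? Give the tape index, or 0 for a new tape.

Tapes with room: tape 1 (103 GB), tape 2 (171 GB), tape 3 (308 GB), tape 4 (353 GB).
The first with room is tape 1.

1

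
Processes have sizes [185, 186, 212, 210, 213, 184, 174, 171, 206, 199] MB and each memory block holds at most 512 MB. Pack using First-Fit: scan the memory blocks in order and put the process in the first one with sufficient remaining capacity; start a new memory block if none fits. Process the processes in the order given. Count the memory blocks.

5 memory blocks

memory block 1: place 185 MB, 327 MB left
memory block 1: place 186 MB, 141 MB left
memory block 2: place 212 MB, 300 MB left
memory block 2: place 210 MB, 90 MB left
memory block 3: place 213 MB, 299 MB left
memory block 3: place 184 MB, 115 MB left
memory block 4: place 174 MB, 338 MB left
memory block 4: place 171 MB, 167 MB left
memory block 5: place 206 MB, 306 MB left
memory block 5: place 199 MB, 107 MB left
Final memory blocks: [185,186] [212,210] [213,184] [174,171] [206,199].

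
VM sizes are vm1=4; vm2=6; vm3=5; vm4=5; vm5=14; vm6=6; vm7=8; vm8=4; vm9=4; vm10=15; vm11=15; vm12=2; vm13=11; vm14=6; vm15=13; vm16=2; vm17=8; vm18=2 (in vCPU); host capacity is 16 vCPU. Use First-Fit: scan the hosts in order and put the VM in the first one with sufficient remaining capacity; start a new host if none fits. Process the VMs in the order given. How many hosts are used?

Put vm1 (4 vCPU) in host 1; 12 vCPU remain.
Put vm2 (6 vCPU) in host 1; 6 vCPU remain.
Put vm3 (5 vCPU) in host 1; 1 vCPU remain.
Put vm4 (5 vCPU) in host 2; 11 vCPU remain.
Put vm5 (14 vCPU) in host 3; 2 vCPU remain.
Put vm6 (6 vCPU) in host 2; 5 vCPU remain.
Put vm7 (8 vCPU) in host 4; 8 vCPU remain.
Put vm8 (4 vCPU) in host 2; 1 vCPU remain.
Put vm9 (4 vCPU) in host 4; 4 vCPU remain.
Put vm10 (15 vCPU) in host 5; 1 vCPU remain.
Put vm11 (15 vCPU) in host 6; 1 vCPU remain.
Put vm12 (2 vCPU) in host 3; 0 vCPU remain.
Put vm13 (11 vCPU) in host 7; 5 vCPU remain.
Put vm14 (6 vCPU) in host 8; 10 vCPU remain.
Put vm15 (13 vCPU) in host 9; 3 vCPU remain.
Put vm16 (2 vCPU) in host 4; 2 vCPU remain.
Put vm17 (8 vCPU) in host 8; 2 vCPU remain.
Put vm18 (2 vCPU) in host 4; 0 vCPU remain.

9 hosts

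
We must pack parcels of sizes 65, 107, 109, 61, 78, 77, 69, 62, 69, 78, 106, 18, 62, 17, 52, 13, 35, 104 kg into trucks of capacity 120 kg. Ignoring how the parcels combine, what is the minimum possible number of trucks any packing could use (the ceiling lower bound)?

10

Total size = 65 + 107 + 109 + 61 + 78 + 77 + 69 + 62 + 69 + 78 + 106 + 18 + 62 + 17 + 52 + 13 + 35 + 104 = 1182 kg.
⌈1182 / 120⌉ = 10.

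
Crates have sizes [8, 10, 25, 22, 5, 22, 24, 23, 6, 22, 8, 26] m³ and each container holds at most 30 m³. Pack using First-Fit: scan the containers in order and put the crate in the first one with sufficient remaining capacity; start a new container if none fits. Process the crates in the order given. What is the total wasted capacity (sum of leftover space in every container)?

39

8 m³ → container 1 (remaining 22 m³)
10 m³ → container 1 (remaining 12 m³)
25 m³ → container 2 (remaining 5 m³)
22 m³ → container 3 (remaining 8 m³)
5 m³ → container 1 (remaining 7 m³)
22 m³ → container 4 (remaining 8 m³)
24 m³ → container 5 (remaining 6 m³)
23 m³ → container 6 (remaining 7 m³)
6 m³ → container 1 (remaining 1 m³)
22 m³ → container 7 (remaining 8 m³)
8 m³ → container 3 (remaining 0 m³)
26 m³ → container 8 (remaining 4 m³)
8 containers × 30 m³ = 240 m³; used 201 m³; unused 39 m³.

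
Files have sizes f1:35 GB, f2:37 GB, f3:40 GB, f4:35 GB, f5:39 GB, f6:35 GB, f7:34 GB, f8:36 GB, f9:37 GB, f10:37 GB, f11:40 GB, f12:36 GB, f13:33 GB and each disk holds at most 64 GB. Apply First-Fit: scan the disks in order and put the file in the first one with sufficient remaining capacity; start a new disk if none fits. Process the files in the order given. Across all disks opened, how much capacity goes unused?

358

Put f1 (35 GB) in disk 1; 29 GB remain.
Put f2 (37 GB) in disk 2; 27 GB remain.
Put f3 (40 GB) in disk 3; 24 GB remain.
Put f4 (35 GB) in disk 4; 29 GB remain.
Put f5 (39 GB) in disk 5; 25 GB remain.
Put f6 (35 GB) in disk 6; 29 GB remain.
Put f7 (34 GB) in disk 7; 30 GB remain.
Put f8 (36 GB) in disk 8; 28 GB remain.
Put f9 (37 GB) in disk 9; 27 GB remain.
Put f10 (37 GB) in disk 10; 27 GB remain.
Put f11 (40 GB) in disk 11; 24 GB remain.
Put f12 (36 GB) in disk 12; 28 GB remain.
Put f13 (33 GB) in disk 13; 31 GB remain.
13 disks × 64 GB = 832 GB; used 474 GB; unused 358 GB.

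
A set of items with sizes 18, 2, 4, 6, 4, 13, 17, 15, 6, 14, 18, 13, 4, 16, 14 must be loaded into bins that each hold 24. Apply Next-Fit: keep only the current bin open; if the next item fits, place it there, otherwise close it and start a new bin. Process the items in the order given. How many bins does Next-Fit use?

Put 18 in bin 1; 6 remain.
Put 2 in bin 1; 4 remain.
Put 4 in bin 1; 0 remain.
Put 6 in bin 2; 18 remain.
Put 4 in bin 2; 14 remain.
Put 13 in bin 2; 1 remain.
Put 17 in bin 3; 7 remain.
Put 15 in bin 4; 9 remain.
Put 6 in bin 4; 3 remain.
Put 14 in bin 5; 10 remain.
Put 18 in bin 6; 6 remain.
Put 13 in bin 7; 11 remain.
Put 4 in bin 7; 7 remain.
Put 16 in bin 8; 8 remain.
Put 14 in bin 9; 10 remain.
Final bins: [18,2,4] [6,4,13] [17] [15,6] [14] [18] [13,4] [16] [14].

9 bins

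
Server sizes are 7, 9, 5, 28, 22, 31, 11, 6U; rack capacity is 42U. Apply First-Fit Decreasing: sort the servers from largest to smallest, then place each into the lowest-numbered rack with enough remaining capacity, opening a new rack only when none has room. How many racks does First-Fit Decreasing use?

Sorted descending: 31, 28, 22, 11, 9, 7, 6, 5.
31U → rack 1 (remaining 11U)
28U → rack 2 (remaining 14U)
22U → rack 3 (remaining 20U)
11U → rack 1 (remaining 0U)
9U → rack 2 (remaining 5U)
7U → rack 3 (remaining 13U)
6U → rack 3 (remaining 7U)
5U → rack 2 (remaining 0U)
Final racks: [31,11] [28,9,5] [22,7,6].

3 racks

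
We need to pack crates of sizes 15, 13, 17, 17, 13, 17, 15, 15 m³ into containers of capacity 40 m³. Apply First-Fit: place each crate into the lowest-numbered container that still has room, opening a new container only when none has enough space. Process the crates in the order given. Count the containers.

4

Put 15 m³ in container 1; 25 m³ remain.
Put 13 m³ in container 1; 12 m³ remain.
Put 17 m³ in container 2; 23 m³ remain.
Put 17 m³ in container 2; 6 m³ remain.
Put 13 m³ in container 3; 27 m³ remain.
Put 17 m³ in container 3; 10 m³ remain.
Put 15 m³ in container 4; 25 m³ remain.
Put 15 m³ in container 4; 10 m³ remain.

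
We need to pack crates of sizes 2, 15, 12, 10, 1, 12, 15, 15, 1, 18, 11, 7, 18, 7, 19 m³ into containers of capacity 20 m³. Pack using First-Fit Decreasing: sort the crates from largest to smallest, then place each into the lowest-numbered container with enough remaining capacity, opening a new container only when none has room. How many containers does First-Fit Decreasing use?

Sorted descending: 19, 18, 18, 15, 15, 15, 12, 12, 11, 10, 7, 7, 2, 1, 1.
container 1: place 19 m³, 1 m³ left
container 2: place 18 m³, 2 m³ left
container 3: place 18 m³, 2 m³ left
container 4: place 15 m³, 5 m³ left
container 5: place 15 m³, 5 m³ left
container 6: place 15 m³, 5 m³ left
container 7: place 12 m³, 8 m³ left
container 8: place 12 m³, 8 m³ left
container 9: place 11 m³, 9 m³ left
container 10: place 10 m³, 10 m³ left
container 7: place 7 m³, 1 m³ left
container 8: place 7 m³, 1 m³ left
container 2: place 2 m³, 0 m³ left
container 1: place 1 m³, 0 m³ left
container 3: place 1 m³, 1 m³ left

10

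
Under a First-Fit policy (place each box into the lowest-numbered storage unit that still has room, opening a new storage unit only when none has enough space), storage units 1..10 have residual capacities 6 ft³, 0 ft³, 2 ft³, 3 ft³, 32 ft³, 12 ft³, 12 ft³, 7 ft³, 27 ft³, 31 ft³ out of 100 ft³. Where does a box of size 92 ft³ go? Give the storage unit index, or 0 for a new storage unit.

No storage unit has ≥ 92 ft³ free, so a new storage unit is opened.

0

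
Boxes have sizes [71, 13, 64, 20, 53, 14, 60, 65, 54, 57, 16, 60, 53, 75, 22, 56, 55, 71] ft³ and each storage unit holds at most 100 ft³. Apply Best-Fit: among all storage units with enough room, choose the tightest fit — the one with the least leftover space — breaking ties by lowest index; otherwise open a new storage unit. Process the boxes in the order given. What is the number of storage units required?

71 ft³ → storage unit 1 (remaining 29 ft³)
13 ft³ → storage unit 1 (remaining 16 ft³)
64 ft³ → storage unit 2 (remaining 36 ft³)
20 ft³ → storage unit 2 (remaining 16 ft³)
53 ft³ → storage unit 3 (remaining 47 ft³)
14 ft³ → storage unit 1 (remaining 2 ft³)
60 ft³ → storage unit 4 (remaining 40 ft³)
65 ft³ → storage unit 5 (remaining 35 ft³)
54 ft³ → storage unit 6 (remaining 46 ft³)
57 ft³ → storage unit 7 (remaining 43 ft³)
16 ft³ → storage unit 2 (remaining 0 ft³)
60 ft³ → storage unit 8 (remaining 40 ft³)
53 ft³ → storage unit 9 (remaining 47 ft³)
75 ft³ → storage unit 10 (remaining 25 ft³)
22 ft³ → storage unit 10 (remaining 3 ft³)
56 ft³ → storage unit 11 (remaining 44 ft³)
55 ft³ → storage unit 12 (remaining 45 ft³)
71 ft³ → storage unit 13 (remaining 29 ft³)

13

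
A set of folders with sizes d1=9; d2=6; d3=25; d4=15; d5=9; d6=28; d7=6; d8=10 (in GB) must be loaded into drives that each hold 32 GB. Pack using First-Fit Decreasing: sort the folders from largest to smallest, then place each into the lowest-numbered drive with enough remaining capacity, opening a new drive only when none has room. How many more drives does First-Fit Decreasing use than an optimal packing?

First-Fit Decreasing: [28] [25,6] [15,10,6] [9,9] → 4 drives.
Total size 108 GB; any packing needs at least ⌈108/32⌉ = 4 drives.
So 4 is already optimal.

0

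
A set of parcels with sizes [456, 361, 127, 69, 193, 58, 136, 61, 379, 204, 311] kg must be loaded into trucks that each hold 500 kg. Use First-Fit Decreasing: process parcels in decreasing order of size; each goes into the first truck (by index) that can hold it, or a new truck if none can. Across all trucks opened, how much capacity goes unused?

Sorted descending: 456, 379, 361, 311, 204, 193, 136, 127, 69, 61, 58.
truck 1: place 456 kg, 44 kg left
truck 2: place 379 kg, 121 kg left
truck 3: place 361 kg, 139 kg left
truck 4: place 311 kg, 189 kg left
truck 5: place 204 kg, 296 kg left
truck 5: place 193 kg, 103 kg left
truck 3: place 136 kg, 3 kg left
truck 4: place 127 kg, 62 kg left
truck 2: place 69 kg, 52 kg left
truck 4: place 61 kg, 1 kg left
truck 5: place 58 kg, 45 kg left
5 trucks × 500 kg = 2500 kg; used 2355 kg; unused 145 kg.

145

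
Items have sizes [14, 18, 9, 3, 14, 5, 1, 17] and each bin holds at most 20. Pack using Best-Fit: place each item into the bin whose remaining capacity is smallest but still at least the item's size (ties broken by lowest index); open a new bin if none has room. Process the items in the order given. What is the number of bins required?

14 → bin 1 (remaining 6)
18 → bin 2 (remaining 2)
9 → bin 3 (remaining 11)
3 → bin 1 (remaining 3)
14 → bin 4 (remaining 6)
5 → bin 4 (remaining 1)
1 → bin 4 (remaining 0)
17 → bin 5 (remaining 3)

5 bins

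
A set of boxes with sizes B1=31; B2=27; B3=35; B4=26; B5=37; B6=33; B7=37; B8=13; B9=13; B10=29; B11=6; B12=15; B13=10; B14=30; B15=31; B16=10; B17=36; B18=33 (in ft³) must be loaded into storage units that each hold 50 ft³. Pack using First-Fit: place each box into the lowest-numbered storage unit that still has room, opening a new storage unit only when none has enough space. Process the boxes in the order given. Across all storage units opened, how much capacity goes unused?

148

Put B1 (31 ft³) in storage unit 1; 19 ft³ remain.
Put B2 (27 ft³) in storage unit 2; 23 ft³ remain.
Put B3 (35 ft³) in storage unit 3; 15 ft³ remain.
Put B4 (26 ft³) in storage unit 4; 24 ft³ remain.
Put B5 (37 ft³) in storage unit 5; 13 ft³ remain.
Put B6 (33 ft³) in storage unit 6; 17 ft³ remain.
Put B7 (37 ft³) in storage unit 7; 13 ft³ remain.
Put B8 (13 ft³) in storage unit 1; 6 ft³ remain.
Put B9 (13 ft³) in storage unit 2; 10 ft³ remain.
Put B10 (29 ft³) in storage unit 8; 21 ft³ remain.
Put B11 (6 ft³) in storage unit 1; 0 ft³ remain.
Put B12 (15 ft³) in storage unit 3; 0 ft³ remain.
Put B13 (10 ft³) in storage unit 2; 0 ft³ remain.
Put B14 (30 ft³) in storage unit 9; 20 ft³ remain.
Put B15 (31 ft³) in storage unit 10; 19 ft³ remain.
Put B16 (10 ft³) in storage unit 4; 14 ft³ remain.
Put B17 (36 ft³) in storage unit 11; 14 ft³ remain.
Put B18 (33 ft³) in storage unit 12; 17 ft³ remain.
12 storage units × 50 ft³ = 600 ft³; used 452 ft³; unused 148 ft³.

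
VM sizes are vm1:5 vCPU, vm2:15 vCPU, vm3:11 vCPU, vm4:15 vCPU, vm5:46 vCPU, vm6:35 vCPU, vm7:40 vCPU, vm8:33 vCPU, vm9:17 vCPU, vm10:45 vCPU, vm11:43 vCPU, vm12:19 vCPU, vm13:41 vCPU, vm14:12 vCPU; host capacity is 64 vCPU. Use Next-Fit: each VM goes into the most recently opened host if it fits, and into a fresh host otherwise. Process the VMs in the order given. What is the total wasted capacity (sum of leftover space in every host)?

135

vm1 (5 vCPU) → host 1 (remaining 59 vCPU)
vm2 (15 vCPU) → host 1 (remaining 44 vCPU)
vm3 (11 vCPU) → host 1 (remaining 33 vCPU)
vm4 (15 vCPU) → host 1 (remaining 18 vCPU)
vm5 (46 vCPU) → host 2 (remaining 18 vCPU)
vm6 (35 vCPU) → host 3 (remaining 29 vCPU)
vm7 (40 vCPU) → host 4 (remaining 24 vCPU)
vm8 (33 vCPU) → host 5 (remaining 31 vCPU)
vm9 (17 vCPU) → host 5 (remaining 14 vCPU)
vm10 (45 vCPU) → host 6 (remaining 19 vCPU)
vm11 (43 vCPU) → host 7 (remaining 21 vCPU)
vm12 (19 vCPU) → host 7 (remaining 2 vCPU)
vm13 (41 vCPU) → host 8 (remaining 23 vCPU)
vm14 (12 vCPU) → host 8 (remaining 11 vCPU)
8 hosts × 64 vCPU = 512 vCPU; used 377 vCPU; unused 135 vCPU.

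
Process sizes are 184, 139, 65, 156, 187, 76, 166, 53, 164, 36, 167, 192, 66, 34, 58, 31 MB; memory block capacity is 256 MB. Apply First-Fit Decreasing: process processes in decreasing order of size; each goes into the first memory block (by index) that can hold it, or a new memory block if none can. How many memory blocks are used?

8

Sorted descending: 192, 187, 184, 167, 166, 164, 156, 139, 76, 66, 65, 58, 53, 36, 34, 31.
memory block 1: place 192 MB, 64 MB left
memory block 2: place 187 MB, 69 MB left
memory block 3: place 184 MB, 72 MB left
memory block 4: place 167 MB, 89 MB left
memory block 5: place 166 MB, 90 MB left
memory block 6: place 164 MB, 92 MB left
memory block 7: place 156 MB, 100 MB left
memory block 8: place 139 MB, 117 MB left
memory block 4: place 76 MB, 13 MB left
memory block 2: place 66 MB, 3 MB left
memory block 3: place 65 MB, 7 MB left
memory block 1: place 58 MB, 6 MB left
memory block 5: place 53 MB, 37 MB left
memory block 5: place 36 MB, 1 MB left
memory block 6: place 34 MB, 58 MB left
memory block 6: place 31 MB, 27 MB left
Final memory blocks: [192,58] [187,66] [184,65] [167,76] [166,53,36] [164,34,31] [156] [139].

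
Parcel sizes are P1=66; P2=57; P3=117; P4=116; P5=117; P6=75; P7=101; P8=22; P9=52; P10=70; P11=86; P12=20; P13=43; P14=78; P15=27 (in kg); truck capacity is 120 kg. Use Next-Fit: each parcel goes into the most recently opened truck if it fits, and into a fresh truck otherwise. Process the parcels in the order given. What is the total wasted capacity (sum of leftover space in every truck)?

truck 1: place P1 (66 kg), 54 kg left
truck 2: place P2 (57 kg), 63 kg left
truck 3: place P3 (117 kg), 3 kg left
truck 4: place P4 (116 kg), 4 kg left
truck 5: place P5 (117 kg), 3 kg left
truck 6: place P6 (75 kg), 45 kg left
truck 7: place P7 (101 kg), 19 kg left
truck 8: place P8 (22 kg), 98 kg left
truck 8: place P9 (52 kg), 46 kg left
truck 9: place P10 (70 kg), 50 kg left
truck 10: place P11 (86 kg), 34 kg left
truck 10: place P12 (20 kg), 14 kg left
truck 11: place P13 (43 kg), 77 kg left
truck 12: place P14 (78 kg), 42 kg left
truck 12: place P15 (27 kg), 15 kg left
12 trucks × 120 kg = 1440 kg; used 1047 kg; unused 393 kg.

393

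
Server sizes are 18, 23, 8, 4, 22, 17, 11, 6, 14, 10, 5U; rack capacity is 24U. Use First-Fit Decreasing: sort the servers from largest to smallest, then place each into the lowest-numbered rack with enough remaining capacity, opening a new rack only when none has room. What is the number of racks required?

6

Sorted descending: 23, 22, 18, 17, 14, 11, 10, 8, 6, 5, 4.
rack 1: place 23U, 1U left
rack 2: place 22U, 2U left
rack 3: place 18U, 6U left
rack 4: place 17U, 7U left
rack 5: place 14U, 10U left
rack 6: place 11U, 13U left
rack 5: place 10U, 0U left
rack 6: place 8U, 5U left
rack 3: place 6U, 0U left
rack 4: place 5U, 2U left
rack 6: place 4U, 1U left
Final racks: [23] [22] [18,6] [17,5] [14,10] [11,8,4].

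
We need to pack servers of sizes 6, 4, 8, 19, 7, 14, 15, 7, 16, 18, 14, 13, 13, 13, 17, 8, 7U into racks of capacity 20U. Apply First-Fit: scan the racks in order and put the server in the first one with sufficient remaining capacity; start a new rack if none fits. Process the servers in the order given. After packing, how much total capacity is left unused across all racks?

61

Put 6U in rack 1; 14U remain.
Put 4U in rack 1; 10U remain.
Put 8U in rack 1; 2U remain.
Put 19U in rack 2; 1U remain.
Put 7U in rack 3; 13U remain.
Put 14U in rack 4; 6U remain.
Put 15U in rack 5; 5U remain.
Put 7U in rack 3; 6U remain.
Put 16U in rack 6; 4U remain.
Put 18U in rack 7; 2U remain.
Put 14U in rack 8; 6U remain.
Put 13U in rack 9; 7U remain.
Put 13U in rack 10; 7U remain.
Put 13U in rack 11; 7U remain.
Put 17U in rack 12; 3U remain.
Put 8U in rack 13; 12U remain.
Put 7U in rack 9; 0U remain.
13 racks × 20U = 260U; used 199U; unused 61U.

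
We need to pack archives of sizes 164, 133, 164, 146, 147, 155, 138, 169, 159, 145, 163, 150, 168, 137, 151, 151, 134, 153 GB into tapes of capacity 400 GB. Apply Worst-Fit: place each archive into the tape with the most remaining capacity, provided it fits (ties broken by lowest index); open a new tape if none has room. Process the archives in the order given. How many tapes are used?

9

tape 1: place 164 GB, 236 GB left
tape 1: place 133 GB, 103 GB left
tape 2: place 164 GB, 236 GB left
tape 2: place 146 GB, 90 GB left
tape 3: place 147 GB, 253 GB left
tape 3: place 155 GB, 98 GB left
tape 4: place 138 GB, 262 GB left
tape 4: place 169 GB, 93 GB left
tape 5: place 159 GB, 241 GB left
tape 5: place 145 GB, 96 GB left
tape 6: place 163 GB, 237 GB left
tape 6: place 150 GB, 87 GB left
tape 7: place 168 GB, 232 GB left
tape 7: place 137 GB, 95 GB left
tape 8: place 151 GB, 249 GB left
tape 8: place 151 GB, 98 GB left
tape 9: place 134 GB, 266 GB left
tape 9: place 153 GB, 113 GB left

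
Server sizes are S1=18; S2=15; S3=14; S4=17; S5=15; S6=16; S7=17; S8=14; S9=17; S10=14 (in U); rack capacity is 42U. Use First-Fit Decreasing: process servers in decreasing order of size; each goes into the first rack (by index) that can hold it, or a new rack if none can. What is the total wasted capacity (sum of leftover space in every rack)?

53

Sorted descending: 18, 17, 17, 17, 16, 15, 15, 14, 14, 14.
18U → rack 1 (remaining 24U)
17U → rack 1 (remaining 7U)
17U → rack 2 (remaining 25U)
17U → rack 2 (remaining 8U)
16U → rack 3 (remaining 26U)
15U → rack 3 (remaining 11U)
15U → rack 4 (remaining 27U)
14U → rack 4 (remaining 13U)
14U → rack 5 (remaining 28U)
14U → rack 5 (remaining 14U)
5 racks × 42U = 210U; used 157U; unused 53U.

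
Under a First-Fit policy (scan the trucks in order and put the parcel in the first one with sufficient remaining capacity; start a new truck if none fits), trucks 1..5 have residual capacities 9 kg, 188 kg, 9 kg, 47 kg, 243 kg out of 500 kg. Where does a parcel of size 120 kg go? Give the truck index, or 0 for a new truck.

2

Trucks with room: truck 2 (188 kg), truck 5 (243 kg).
The first with room is truck 2.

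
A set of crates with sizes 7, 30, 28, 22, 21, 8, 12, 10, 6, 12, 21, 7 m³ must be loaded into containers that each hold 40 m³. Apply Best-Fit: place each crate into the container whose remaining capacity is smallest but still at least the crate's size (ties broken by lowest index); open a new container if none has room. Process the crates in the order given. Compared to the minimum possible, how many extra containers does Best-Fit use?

0

Best-Fit: [7,30] [28,8] [22,12,6] [21,10] [12,21,7] → 5 containers.
Total size 184 m³; any packing needs at least ⌈184/40⌉ = 5 containers.
So 5 is already optimal.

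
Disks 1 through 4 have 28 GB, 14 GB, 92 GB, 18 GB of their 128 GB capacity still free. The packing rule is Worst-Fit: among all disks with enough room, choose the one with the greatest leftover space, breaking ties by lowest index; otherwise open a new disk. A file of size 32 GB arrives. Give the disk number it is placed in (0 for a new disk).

3

Disks with room: disk 3 (92 GB).
Most room is disk 3 with 92 GB free.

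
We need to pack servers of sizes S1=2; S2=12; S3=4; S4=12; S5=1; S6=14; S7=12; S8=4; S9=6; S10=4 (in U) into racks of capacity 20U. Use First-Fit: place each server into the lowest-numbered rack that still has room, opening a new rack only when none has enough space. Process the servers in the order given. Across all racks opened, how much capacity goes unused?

9

S1 (2U) → rack 1 (remaining 18U)
S2 (12U) → rack 1 (remaining 6U)
S3 (4U) → rack 1 (remaining 2U)
S4 (12U) → rack 2 (remaining 8U)
S5 (1U) → rack 1 (remaining 1U)
S6 (14U) → rack 3 (remaining 6U)
S7 (12U) → rack 4 (remaining 8U)
S8 (4U) → rack 2 (remaining 4U)
S9 (6U) → rack 3 (remaining 0U)
S10 (4U) → rack 2 (remaining 0U)
4 racks × 20U = 80U; used 71U; unused 9U.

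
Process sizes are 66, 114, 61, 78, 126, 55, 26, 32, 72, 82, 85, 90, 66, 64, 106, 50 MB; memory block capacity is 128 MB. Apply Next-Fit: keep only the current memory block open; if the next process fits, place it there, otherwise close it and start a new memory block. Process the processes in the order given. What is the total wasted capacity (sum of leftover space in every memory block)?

66 MB → memory block 1 (remaining 62 MB)
114 MB → memory block 2 (remaining 14 MB)
61 MB → memory block 3 (remaining 67 MB)
78 MB → memory block 4 (remaining 50 MB)
126 MB → memory block 5 (remaining 2 MB)
55 MB → memory block 6 (remaining 73 MB)
26 MB → memory block 6 (remaining 47 MB)
32 MB → memory block 6 (remaining 15 MB)
72 MB → memory block 7 (remaining 56 MB)
82 MB → memory block 8 (remaining 46 MB)
85 MB → memory block 9 (remaining 43 MB)
90 MB → memory block 10 (remaining 38 MB)
66 MB → memory block 11 (remaining 62 MB)
64 MB → memory block 12 (remaining 64 MB)
106 MB → memory block 13 (remaining 22 MB)
50 MB → memory block 14 (remaining 78 MB)
14 memory blocks × 128 MB = 1792 MB; used 1173 MB; unused 619 MB.

619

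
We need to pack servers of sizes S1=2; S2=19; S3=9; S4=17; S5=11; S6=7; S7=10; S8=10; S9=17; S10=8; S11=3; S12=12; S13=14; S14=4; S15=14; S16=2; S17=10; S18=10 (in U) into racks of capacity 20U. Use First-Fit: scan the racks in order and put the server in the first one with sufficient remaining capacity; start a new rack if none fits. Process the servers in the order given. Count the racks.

rack 1: place S1 (2U), 18U left
rack 2: place S2 (19U), 1U left
rack 1: place S3 (9U), 9U left
rack 3: place S4 (17U), 3U left
rack 4: place S5 (11U), 9U left
rack 1: place S6 (7U), 2U left
rack 5: place S7 (10U), 10U left
rack 5: place S8 (10U), 0U left
rack 6: place S9 (17U), 3U left
rack 4: place S10 (8U), 1U left
rack 3: place S11 (3U), 0U left
rack 7: place S12 (12U), 8U left
rack 8: place S13 (14U), 6U left
rack 7: place S14 (4U), 4U left
rack 9: place S15 (14U), 6U left
rack 1: place S16 (2U), 0U left
rack 10: place S17 (10U), 10U left
rack 10: place S18 (10U), 0U left

10 racks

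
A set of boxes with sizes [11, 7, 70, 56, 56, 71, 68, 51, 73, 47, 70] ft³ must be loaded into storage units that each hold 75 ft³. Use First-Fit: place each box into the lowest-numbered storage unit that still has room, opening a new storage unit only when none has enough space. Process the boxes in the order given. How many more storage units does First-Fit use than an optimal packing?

0

First-Fit: [11,7,56] [70] [56] [71] [68] [51] [73] [47] [70] → 9 storage units.
9 boxes exceed 37.5 ft³ (half the capacity), and no two of those can share a storage unit, so at least 9 storage units are needed.
So 9 is already optimal.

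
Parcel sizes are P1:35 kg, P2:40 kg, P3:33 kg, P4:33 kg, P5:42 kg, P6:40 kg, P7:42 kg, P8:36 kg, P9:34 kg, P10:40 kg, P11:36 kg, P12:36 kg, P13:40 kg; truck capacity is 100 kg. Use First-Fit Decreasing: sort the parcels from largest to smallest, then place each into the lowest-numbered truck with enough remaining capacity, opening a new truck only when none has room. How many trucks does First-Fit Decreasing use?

Sorted descending: 42, 42, 40, 40, 40, 40, 36, 36, 36, 35, 34, 33, 33.
truck 1: place 42 kg, 58 kg left
truck 1: place 42 kg, 16 kg left
truck 2: place 40 kg, 60 kg left
truck 2: place 40 kg, 20 kg left
truck 3: place 40 kg, 60 kg left
truck 3: place 40 kg, 20 kg left
truck 4: place 36 kg, 64 kg left
truck 4: place 36 kg, 28 kg left
truck 5: place 36 kg, 64 kg left
truck 5: place 35 kg, 29 kg left
truck 6: place 34 kg, 66 kg left
truck 6: place 33 kg, 33 kg left
truck 6: place 33 kg, 0 kg left

6 trucks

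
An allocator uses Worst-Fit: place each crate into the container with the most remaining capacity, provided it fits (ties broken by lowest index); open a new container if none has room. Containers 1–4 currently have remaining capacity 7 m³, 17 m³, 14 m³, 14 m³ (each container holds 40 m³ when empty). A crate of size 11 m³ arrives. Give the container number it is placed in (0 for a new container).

Containers with room: container 2 (17 m³), container 3 (14 m³), container 4 (14 m³).
Most room is container 2 with 17 m³ free.

2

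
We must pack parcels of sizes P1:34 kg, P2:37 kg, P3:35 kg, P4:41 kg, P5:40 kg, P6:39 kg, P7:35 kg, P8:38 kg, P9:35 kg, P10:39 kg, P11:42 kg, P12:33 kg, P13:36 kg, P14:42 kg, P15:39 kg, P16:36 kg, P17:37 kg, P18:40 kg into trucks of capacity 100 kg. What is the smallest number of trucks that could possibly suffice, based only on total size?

Total size = 34 + 37 + 35 + 41 + 40 + 39 + 35 + 38 + 35 + 39 + 42 + 33 + 36 + 42 + 39 + 36 + 37 + 40 = 678 kg.
⌈678 / 100⌉ = 7.

7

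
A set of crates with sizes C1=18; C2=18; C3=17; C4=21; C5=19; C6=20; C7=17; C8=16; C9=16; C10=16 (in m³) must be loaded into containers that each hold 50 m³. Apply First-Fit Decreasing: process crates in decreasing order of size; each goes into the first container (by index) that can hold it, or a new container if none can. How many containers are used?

5

Sorted descending: 21, 20, 19, 18, 18, 17, 17, 16, 16, 16.
Put 21 m³ in container 1; 29 m³ remain.
Put 20 m³ in container 1; 9 m³ remain.
Put 19 m³ in container 2; 31 m³ remain.
Put 18 m³ in container 2; 13 m³ remain.
Put 18 m³ in container 3; 32 m³ remain.
Put 17 m³ in container 3; 15 m³ remain.
Put 17 m³ in container 4; 33 m³ remain.
Put 16 m³ in container 4; 17 m³ remain.
Put 16 m³ in container 4; 1 m³ remain.
Put 16 m³ in container 5; 34 m³ remain.
Final containers: [21,20] [19,18] [18,17] [17,16,16] [16].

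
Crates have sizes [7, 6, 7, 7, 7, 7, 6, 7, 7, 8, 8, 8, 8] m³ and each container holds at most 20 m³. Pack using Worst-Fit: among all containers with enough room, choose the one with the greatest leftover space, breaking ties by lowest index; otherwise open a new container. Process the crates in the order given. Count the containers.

7 m³ → container 1 (remaining 13 m³)
6 m³ → container 1 (remaining 7 m³)
7 m³ → container 1 (remaining 0 m³)
7 m³ → container 2 (remaining 13 m³)
7 m³ → container 2 (remaining 6 m³)
7 m³ → container 3 (remaining 13 m³)
6 m³ → container 3 (remaining 7 m³)
7 m³ → container 3 (remaining 0 m³)
7 m³ → container 4 (remaining 13 m³)
8 m³ → container 4 (remaining 5 m³)
8 m³ → container 5 (remaining 12 m³)
8 m³ → container 5 (remaining 4 m³)
8 m³ → container 6 (remaining 12 m³)
Final containers: [7,6,7] [7,7] [7,6,7] [7,8] [8,8] [8].

6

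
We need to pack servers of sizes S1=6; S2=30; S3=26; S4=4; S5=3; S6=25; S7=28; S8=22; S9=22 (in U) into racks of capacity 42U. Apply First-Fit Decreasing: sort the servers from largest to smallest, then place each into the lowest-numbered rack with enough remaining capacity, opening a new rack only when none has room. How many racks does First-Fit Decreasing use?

6

Sorted descending: 30, 28, 26, 25, 22, 22, 6, 4, 3.
rack 1: place 30U, 12U left
rack 2: place 28U, 14U left
rack 3: place 26U, 16U left
rack 4: place 25U, 17U left
rack 5: place 22U, 20U left
rack 6: place 22U, 20U left
rack 1: place 6U, 6U left
rack 1: place 4U, 2U left
rack 2: place 3U, 11U left
Final racks: [30,6,4] [28,3] [26] [25] [22] [22].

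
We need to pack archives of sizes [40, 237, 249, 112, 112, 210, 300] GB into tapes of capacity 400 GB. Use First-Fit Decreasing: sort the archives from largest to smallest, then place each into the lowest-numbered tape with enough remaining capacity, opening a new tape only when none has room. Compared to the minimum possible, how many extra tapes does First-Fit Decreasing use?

0

First-Fit Decreasing: [300,40] [249,112] [237,112] [210] → 4 tapes.
Total size 1260 GB; any packing needs at least ⌈1260/400⌉ = 4 tapes.
So 4 is already optimal.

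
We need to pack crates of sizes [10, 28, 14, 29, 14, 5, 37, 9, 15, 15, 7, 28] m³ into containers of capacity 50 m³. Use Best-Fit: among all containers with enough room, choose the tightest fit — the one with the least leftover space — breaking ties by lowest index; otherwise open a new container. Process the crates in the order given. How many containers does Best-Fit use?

5

10 m³ → container 1 (remaining 40 m³)
28 m³ → container 1 (remaining 12 m³)
14 m³ → container 2 (remaining 36 m³)
29 m³ → container 2 (remaining 7 m³)
14 m³ → container 3 (remaining 36 m³)
5 m³ → container 2 (remaining 2 m³)
37 m³ → container 4 (remaining 13 m³)
9 m³ → container 1 (remaining 3 m³)
15 m³ → container 3 (remaining 21 m³)
15 m³ → container 3 (remaining 6 m³)
7 m³ → container 4 (remaining 6 m³)
28 m³ → container 5 (remaining 22 m³)
Final containers: [10,28,9] [14,29,5] [14,15,15] [37,7] [28].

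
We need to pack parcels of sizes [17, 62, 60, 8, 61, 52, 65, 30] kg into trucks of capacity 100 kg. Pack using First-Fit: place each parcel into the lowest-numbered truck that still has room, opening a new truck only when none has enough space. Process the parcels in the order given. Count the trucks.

5

Put 17 kg in truck 1; 83 kg remain.
Put 62 kg in truck 1; 21 kg remain.
Put 60 kg in truck 2; 40 kg remain.
Put 8 kg in truck 1; 13 kg remain.
Put 61 kg in truck 3; 39 kg remain.
Put 52 kg in truck 4; 48 kg remain.
Put 65 kg in truck 5; 35 kg remain.
Put 30 kg in truck 2; 10 kg remain.
Final trucks: [17,62,8] [60,30] [61] [52] [65].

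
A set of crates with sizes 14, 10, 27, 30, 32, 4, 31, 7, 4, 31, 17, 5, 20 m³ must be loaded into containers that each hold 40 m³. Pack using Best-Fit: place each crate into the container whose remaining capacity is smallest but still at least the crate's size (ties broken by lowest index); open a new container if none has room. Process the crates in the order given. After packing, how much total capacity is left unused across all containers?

48

14 m³ → container 1 (remaining 26 m³)
10 m³ → container 1 (remaining 16 m³)
27 m³ → container 2 (remaining 13 m³)
30 m³ → container 3 (remaining 10 m³)
32 m³ → container 4 (remaining 8 m³)
4 m³ → container 4 (remaining 4 m³)
31 m³ → container 5 (remaining 9 m³)
7 m³ → container 5 (remaining 2 m³)
4 m³ → container 4 (remaining 0 m³)
31 m³ → container 6 (remaining 9 m³)
17 m³ → container 7 (remaining 23 m³)
5 m³ → container 6 (remaining 4 m³)
20 m³ → container 7 (remaining 3 m³)
7 containers × 40 m³ = 280 m³; used 232 m³; unused 48 m³.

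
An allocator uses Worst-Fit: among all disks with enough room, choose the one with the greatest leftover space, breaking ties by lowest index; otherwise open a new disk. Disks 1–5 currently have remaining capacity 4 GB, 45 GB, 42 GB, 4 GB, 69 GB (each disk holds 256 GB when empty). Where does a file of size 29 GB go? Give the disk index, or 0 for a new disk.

5

Disks with room: disk 2 (45 GB), disk 3 (42 GB), disk 5 (69 GB).
Most room is disk 5 with 69 GB free.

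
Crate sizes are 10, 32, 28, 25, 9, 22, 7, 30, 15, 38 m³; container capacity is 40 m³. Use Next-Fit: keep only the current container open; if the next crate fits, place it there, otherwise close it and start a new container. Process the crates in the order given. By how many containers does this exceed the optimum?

Next-Fit: [10] [32] [28] [25,9] [22,7] [30] [15] [38] → 8 containers.
Total size 216 m³; any packing needs at least ⌈216/40⌉ = 6 containers.
An optimal packing achieves that bound: [38] [32,7] [30,10] [28,9] [25,15] [22] → 6 containers.
Excess: 8 − 6 = 2.

2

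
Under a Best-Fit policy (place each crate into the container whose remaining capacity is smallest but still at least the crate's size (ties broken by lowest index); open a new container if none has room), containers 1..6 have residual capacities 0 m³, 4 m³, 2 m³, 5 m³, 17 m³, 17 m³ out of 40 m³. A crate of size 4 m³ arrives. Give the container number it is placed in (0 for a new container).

Containers with room: container 2 (4 m³), container 4 (5 m³), container 5 (17 m³), container 6 (17 m³).
Tightest fit is container 2 with 4 m³ free.

2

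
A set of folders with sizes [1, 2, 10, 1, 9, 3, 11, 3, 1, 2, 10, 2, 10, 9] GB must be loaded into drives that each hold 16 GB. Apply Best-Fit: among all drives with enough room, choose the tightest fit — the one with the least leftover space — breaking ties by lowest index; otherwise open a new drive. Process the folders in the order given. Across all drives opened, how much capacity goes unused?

22

1 GB → drive 1 (remaining 15 GB)
2 GB → drive 1 (remaining 13 GB)
10 GB → drive 1 (remaining 3 GB)
1 GB → drive 1 (remaining 2 GB)
9 GB → drive 2 (remaining 7 GB)
3 GB → drive 2 (remaining 4 GB)
11 GB → drive 3 (remaining 5 GB)
3 GB → drive 2 (remaining 1 GB)
1 GB → drive 2 (remaining 0 GB)
2 GB → drive 1 (remaining 0 GB)
10 GB → drive 4 (remaining 6 GB)
2 GB → drive 3 (remaining 3 GB)
10 GB → drive 5 (remaining 6 GB)
9 GB → drive 6 (remaining 7 GB)
6 drives × 16 GB = 96 GB; used 74 GB; unused 22 GB.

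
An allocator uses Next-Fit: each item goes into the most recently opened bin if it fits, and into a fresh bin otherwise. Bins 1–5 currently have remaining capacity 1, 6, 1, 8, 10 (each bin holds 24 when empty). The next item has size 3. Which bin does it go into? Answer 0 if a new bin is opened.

Next-Fit only looks at bin 5, which has 10 free.
3 fits there.

5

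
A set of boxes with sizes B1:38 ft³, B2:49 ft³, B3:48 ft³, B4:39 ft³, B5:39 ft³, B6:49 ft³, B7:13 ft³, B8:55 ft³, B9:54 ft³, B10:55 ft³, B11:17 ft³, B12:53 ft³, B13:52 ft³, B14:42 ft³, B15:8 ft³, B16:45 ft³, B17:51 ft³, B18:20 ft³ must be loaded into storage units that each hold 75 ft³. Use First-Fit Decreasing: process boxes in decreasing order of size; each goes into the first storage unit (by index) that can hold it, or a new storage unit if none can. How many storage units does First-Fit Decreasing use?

14

Sorted descending: 55, 55, 54, 53, 52, 51, 49, 49, 48, 45, 42, 39, 39, 38, 20, 17, 13, 8.
Put 55 ft³ in storage unit 1; 20 ft³ remain.
Put 55 ft³ in storage unit 2; 20 ft³ remain.
Put 54 ft³ in storage unit 3; 21 ft³ remain.
Put 53 ft³ in storage unit 4; 22 ft³ remain.
Put 52 ft³ in storage unit 5; 23 ft³ remain.
Put 51 ft³ in storage unit 6; 24 ft³ remain.
Put 49 ft³ in storage unit 7; 26 ft³ remain.
Put 49 ft³ in storage unit 8; 26 ft³ remain.
Put 48 ft³ in storage unit 9; 27 ft³ remain.
Put 45 ft³ in storage unit 10; 30 ft³ remain.
Put 42 ft³ in storage unit 11; 33 ft³ remain.
Put 39 ft³ in storage unit 12; 36 ft³ remain.
Put 39 ft³ in storage unit 13; 36 ft³ remain.
Put 38 ft³ in storage unit 14; 37 ft³ remain.
Put 20 ft³ in storage unit 1; 0 ft³ remain.
Put 17 ft³ in storage unit 2; 3 ft³ remain.
Put 13 ft³ in storage unit 3; 8 ft³ remain.
Put 8 ft³ in storage unit 3; 0 ft³ remain.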